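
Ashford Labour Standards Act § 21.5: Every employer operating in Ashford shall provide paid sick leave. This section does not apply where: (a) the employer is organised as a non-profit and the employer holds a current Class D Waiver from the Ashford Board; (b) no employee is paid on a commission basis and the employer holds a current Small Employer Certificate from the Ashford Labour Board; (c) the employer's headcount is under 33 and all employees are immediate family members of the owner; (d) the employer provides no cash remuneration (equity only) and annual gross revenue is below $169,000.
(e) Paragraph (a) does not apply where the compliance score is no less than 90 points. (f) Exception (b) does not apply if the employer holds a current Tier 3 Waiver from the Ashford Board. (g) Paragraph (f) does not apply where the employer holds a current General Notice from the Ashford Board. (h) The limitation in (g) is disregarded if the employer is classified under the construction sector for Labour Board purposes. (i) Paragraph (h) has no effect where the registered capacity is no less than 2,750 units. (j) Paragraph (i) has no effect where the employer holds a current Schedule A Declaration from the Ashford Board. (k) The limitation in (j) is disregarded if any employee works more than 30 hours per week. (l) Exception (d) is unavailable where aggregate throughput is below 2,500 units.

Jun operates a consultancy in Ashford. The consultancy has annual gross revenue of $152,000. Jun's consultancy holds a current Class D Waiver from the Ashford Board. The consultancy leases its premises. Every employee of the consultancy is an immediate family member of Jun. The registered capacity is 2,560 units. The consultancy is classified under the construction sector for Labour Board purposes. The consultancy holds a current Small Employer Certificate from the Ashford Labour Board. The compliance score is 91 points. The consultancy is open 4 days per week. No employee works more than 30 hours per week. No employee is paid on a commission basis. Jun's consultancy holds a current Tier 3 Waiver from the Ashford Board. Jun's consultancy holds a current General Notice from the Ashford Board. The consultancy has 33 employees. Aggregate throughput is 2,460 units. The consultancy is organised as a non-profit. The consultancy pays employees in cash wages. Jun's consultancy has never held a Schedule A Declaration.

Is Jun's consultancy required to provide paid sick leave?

Yes — Jun's consultancy must provide paid sick leave.

Exception (a) is satisfied on its face — the employer is a non-profit; a current Class D Waiver is held. However, paragraph (e) must be considered: (e) is triggered — the compliance score is 91 points, meeting the 90 points threshold. (a) is therefore removed.
Exception (b) is satisfied on its face — no employee is paid on commission; a current Small Employer Certificate is held. But: (f) operates against (b): a current Tier 3 Waiver is held. (g) would limit (f) — a current General Notice is held — but (h) sets (g) aside: (h) operates — the consultancy is classified under the construction sector. (i) is not triggered (the registered capacity is 2,560 units, short of 2,750 units), so (h) stands. (b) is therefore removed.
Exception (c) requires that the employer's headcount is under 33; but the employer's headcount is 33, not under 33, so (c) is unavailable.
Exception (d) requires that the employer provides no cash remuneration (equity only); but employees are paid cash wages, so (d) is unavailable.
No exception applies. The general rule governs.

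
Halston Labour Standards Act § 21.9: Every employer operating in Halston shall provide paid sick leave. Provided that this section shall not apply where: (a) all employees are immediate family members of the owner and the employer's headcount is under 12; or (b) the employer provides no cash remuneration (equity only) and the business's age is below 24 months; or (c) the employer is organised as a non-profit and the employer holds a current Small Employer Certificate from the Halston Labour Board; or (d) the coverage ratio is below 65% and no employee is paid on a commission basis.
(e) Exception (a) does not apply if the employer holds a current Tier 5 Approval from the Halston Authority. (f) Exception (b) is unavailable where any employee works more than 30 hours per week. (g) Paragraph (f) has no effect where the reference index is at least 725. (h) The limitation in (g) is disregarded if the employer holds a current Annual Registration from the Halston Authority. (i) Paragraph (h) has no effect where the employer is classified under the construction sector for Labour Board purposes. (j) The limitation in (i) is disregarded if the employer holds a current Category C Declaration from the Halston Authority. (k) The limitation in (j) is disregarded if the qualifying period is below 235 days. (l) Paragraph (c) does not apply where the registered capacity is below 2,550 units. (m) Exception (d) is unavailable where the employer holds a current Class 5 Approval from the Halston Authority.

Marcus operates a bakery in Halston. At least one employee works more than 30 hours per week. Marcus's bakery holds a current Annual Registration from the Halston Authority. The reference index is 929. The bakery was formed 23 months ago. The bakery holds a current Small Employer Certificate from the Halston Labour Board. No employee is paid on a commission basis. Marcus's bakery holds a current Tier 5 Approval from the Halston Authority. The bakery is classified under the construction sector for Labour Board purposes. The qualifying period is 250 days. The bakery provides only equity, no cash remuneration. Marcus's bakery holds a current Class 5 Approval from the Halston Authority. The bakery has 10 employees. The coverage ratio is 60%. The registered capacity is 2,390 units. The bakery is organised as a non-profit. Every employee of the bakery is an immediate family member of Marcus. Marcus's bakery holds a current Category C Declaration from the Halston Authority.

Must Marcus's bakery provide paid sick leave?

Exception (a) is satisfied on its face — every employee is an immediate family member; the employer's headcount is 10, under the 12 limit. But applying paragraph (e): (e) operates against (a): a current Tier 5 Approval is held. So (a) is unavailable.
Exception (b)'s conditions are all satisfied: remuneration is equity-only; the business's age is 23 months, below the 24 months limit. However, paragraphs (f)–(k) must be considered: (f) is triggered — at least one employee exceeds 30 hours/week. (g) applies (the reference index is 929, meeting the 725 threshold), but is set aside by (h): (h) is engaged — a current Annual Registration is held. (i) would limit (h) — the bakery is classified under the construction sector — but (j) sets (i) aside: (j) operates against (i): a current Category C Declaration is held. (k), which would lift (j), is not triggered — the qualifying period is 250 days, not below 235 days. So (b) is unavailable.
Exception (c) is satisfied on its face — the employer is a non-profit; a current Small Employer Certificate is held. But: (l) operates — the registered capacity is 2,390 units, below the 2,550 units limit. Exception (c) does not apply.
Exception (d): the coverage ratio is 60%, below the 65% limit; no employee is paid on commission — every condition holds. But: (m) operates — a current Class 5 Approval is held. So (d) is unavailable.
Every exception is unavailable, so the rule governs.

Yes — Marcus's bakery must provide paid sick leave.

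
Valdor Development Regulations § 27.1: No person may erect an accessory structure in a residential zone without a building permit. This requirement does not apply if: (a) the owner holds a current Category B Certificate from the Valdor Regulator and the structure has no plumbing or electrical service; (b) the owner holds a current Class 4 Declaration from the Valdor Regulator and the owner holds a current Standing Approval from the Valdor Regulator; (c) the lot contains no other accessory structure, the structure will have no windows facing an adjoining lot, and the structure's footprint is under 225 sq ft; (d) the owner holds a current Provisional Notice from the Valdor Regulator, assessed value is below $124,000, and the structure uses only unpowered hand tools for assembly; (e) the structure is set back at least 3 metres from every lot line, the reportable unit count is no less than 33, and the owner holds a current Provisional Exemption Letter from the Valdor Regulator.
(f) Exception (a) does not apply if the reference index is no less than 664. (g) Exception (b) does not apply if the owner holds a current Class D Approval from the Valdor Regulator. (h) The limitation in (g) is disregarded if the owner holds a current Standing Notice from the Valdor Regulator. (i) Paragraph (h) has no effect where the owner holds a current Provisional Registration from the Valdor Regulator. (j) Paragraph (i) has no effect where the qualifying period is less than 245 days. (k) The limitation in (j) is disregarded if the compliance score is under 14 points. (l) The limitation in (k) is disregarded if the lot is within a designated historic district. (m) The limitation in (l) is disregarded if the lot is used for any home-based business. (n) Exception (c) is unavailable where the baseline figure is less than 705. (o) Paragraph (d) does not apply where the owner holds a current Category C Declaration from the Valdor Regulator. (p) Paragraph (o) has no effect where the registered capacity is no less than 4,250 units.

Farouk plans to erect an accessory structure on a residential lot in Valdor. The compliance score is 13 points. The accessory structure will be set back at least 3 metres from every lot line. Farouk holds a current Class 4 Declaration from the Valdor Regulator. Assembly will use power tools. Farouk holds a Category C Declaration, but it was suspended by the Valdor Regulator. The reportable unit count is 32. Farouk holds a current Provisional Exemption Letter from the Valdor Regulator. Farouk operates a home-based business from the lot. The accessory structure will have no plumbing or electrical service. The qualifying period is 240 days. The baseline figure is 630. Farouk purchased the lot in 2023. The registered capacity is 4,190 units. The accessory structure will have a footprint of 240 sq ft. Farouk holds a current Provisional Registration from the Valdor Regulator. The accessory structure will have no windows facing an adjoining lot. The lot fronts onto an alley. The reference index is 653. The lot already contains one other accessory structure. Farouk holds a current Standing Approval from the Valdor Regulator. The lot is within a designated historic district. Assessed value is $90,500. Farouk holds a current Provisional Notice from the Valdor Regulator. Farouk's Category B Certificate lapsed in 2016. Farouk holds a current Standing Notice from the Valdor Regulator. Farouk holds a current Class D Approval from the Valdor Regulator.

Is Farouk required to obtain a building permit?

Exception (a) does not apply: there is no Category B Certificate in force.
All of (b)'s requirements are met (a current Class 4 Declaration is held; a current Standing Approval is held). But applying paragraphs (g)–(m): (g) operates against (b): a current Class D Approval is held. (h) operates (a current Standing Notice is held), but is set aside by (i): (i) operates against (h): a current Provisional Registration is held. (j) applies (the qualifying period is 240 days, less than the 245 days limit), but is itself disapplied by (k): (k) operates against (j): the compliance score is 13 points, under the 14 points limit. (l) would limit (k) — the lot is in a historic district — but (m) sets (l) aside: (m) operates — a home-based business operates on the lot. (b) is therefore removed.
Exception (c) does not apply: the lot already has another accessory structure.
Exception (d) requires that the structure uses only unpowered hand tools for assembly; but assembly uses power tools, so (d) is unavailable.
Exception (e) requires that the reportable unit count is no less than 33; but the reportable unit count is 32, short of 33, so (e) is unavailable.
No exception is made out. Farouk falls within the general rule.

Yes — Farouk must obtain a building permit.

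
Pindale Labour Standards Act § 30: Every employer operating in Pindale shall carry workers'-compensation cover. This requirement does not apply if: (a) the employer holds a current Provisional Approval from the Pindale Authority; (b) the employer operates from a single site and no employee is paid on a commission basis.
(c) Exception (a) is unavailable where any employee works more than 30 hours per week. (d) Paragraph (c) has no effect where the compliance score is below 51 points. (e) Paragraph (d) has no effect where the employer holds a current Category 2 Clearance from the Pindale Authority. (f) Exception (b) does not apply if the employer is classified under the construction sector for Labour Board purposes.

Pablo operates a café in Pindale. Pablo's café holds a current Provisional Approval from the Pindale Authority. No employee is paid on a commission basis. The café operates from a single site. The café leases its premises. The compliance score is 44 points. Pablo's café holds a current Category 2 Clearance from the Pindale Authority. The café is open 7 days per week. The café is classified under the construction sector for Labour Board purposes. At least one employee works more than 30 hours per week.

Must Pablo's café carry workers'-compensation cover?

Exception (a) is satisfied on its face — a current Provisional Approval is held. But: (c) applies — at least one employee exceeds 30 hours/week. (d) would limit (c) — the compliance score is 44 points, below the 51 points limit — but (e) sets (d) aside: (e) applies — a current Category 2 Clearance is held. So (a) is unavailable.
Exception (b): the employer operates from a single site; no employee is paid on commission — every condition holds. But: (f) operates against (b): the café is classified under the construction sector. So (b) is unavailable.
Every exception is unavailable, so the rule governs.

Yes — Pablo's café must carry workers'-compensation cover.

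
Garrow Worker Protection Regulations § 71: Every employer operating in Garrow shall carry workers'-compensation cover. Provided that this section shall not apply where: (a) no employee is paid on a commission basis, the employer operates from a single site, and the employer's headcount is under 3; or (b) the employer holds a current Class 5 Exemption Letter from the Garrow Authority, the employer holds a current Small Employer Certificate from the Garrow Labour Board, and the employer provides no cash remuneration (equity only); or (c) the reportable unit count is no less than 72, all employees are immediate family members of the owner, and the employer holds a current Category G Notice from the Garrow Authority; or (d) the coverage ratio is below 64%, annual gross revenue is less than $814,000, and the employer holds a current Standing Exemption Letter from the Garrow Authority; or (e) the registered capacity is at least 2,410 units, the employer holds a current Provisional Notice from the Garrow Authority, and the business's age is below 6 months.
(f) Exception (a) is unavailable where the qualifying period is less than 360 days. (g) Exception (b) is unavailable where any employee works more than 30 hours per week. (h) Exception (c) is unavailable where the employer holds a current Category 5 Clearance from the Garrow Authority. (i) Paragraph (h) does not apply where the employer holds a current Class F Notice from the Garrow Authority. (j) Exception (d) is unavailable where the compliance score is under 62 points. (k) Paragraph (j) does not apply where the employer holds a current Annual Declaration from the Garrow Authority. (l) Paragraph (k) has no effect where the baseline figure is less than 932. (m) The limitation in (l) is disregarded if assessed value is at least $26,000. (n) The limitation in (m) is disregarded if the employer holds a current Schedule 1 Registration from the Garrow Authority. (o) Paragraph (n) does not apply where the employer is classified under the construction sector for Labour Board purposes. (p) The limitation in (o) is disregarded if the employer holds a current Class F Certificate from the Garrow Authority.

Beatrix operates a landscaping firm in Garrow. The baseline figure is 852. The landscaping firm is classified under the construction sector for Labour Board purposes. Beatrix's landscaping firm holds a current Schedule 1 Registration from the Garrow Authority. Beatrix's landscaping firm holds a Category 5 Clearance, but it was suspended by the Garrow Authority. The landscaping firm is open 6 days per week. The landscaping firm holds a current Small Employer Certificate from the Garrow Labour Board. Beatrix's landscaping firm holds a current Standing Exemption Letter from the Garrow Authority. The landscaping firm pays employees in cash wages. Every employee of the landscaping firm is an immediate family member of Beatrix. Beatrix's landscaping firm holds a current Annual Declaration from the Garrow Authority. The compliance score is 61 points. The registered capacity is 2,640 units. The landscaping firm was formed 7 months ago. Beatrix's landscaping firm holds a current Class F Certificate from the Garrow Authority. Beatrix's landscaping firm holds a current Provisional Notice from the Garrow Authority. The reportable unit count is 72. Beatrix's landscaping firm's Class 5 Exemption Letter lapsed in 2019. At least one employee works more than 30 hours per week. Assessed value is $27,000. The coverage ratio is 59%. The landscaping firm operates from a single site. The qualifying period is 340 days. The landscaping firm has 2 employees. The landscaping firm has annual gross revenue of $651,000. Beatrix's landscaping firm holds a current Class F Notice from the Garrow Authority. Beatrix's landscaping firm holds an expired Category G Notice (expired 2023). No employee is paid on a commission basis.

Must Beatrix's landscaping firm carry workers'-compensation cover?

All of (a)'s requirements are met (no employee is paid on commission; the employer operates from a single site; the employer's headcount is 2, under the 3 limit). Turning to paragraph (f): (f) operates — the qualifying period is 340 days, less than the 360 days limit. So (a) is unavailable.
Exception (b) requires that the employer holds a current Class 5 Exemption Letter from the Garrow Authority; but no current Class 5 Exemption Letter is held, so (b) is unavailable.
Exception (c) requires that the employer holds a current Category G Notice from the Garrow Authority; but the Category G Notice is not current, so (c) is unavailable.
Exception (d) is satisfied on its face — the coverage ratio is 59%, below the 64% limit; annual gross revenue is $651,000, less than the $814,000 limit; a current Standing Exemption Letter is held. However, paragraphs (j)–(p) must be considered: (j) operates against (d): the compliance score is 61 points, under the 62 points limit. (k) would limit (j) — a current Annual Declaration is held — but (l) sets (k) aside: (l) is engaged — the baseline figure is 852, less than the 932 limit. (m) would limit (l) — assessed value is $27,000, meeting the $26,000 threshold — but (n) sets (m) aside: (n) operates — a current Schedule 1 Registration is held. (o) would limit (n) — the landscaping firm is classified under the construction sector — but (p) sets (o) aside: (p) is engaged — a current Class F Certificate is held. So (d) is unavailable.
Exception (e) requires that the business's age is below 6 months; but the business's age is 7 months, not below 6 months, so (e) is unavailable.
None of the exceptions is available; § 71 applies in full.

Yes — Beatrix's landscaping firm must carry workers'-compensation cover.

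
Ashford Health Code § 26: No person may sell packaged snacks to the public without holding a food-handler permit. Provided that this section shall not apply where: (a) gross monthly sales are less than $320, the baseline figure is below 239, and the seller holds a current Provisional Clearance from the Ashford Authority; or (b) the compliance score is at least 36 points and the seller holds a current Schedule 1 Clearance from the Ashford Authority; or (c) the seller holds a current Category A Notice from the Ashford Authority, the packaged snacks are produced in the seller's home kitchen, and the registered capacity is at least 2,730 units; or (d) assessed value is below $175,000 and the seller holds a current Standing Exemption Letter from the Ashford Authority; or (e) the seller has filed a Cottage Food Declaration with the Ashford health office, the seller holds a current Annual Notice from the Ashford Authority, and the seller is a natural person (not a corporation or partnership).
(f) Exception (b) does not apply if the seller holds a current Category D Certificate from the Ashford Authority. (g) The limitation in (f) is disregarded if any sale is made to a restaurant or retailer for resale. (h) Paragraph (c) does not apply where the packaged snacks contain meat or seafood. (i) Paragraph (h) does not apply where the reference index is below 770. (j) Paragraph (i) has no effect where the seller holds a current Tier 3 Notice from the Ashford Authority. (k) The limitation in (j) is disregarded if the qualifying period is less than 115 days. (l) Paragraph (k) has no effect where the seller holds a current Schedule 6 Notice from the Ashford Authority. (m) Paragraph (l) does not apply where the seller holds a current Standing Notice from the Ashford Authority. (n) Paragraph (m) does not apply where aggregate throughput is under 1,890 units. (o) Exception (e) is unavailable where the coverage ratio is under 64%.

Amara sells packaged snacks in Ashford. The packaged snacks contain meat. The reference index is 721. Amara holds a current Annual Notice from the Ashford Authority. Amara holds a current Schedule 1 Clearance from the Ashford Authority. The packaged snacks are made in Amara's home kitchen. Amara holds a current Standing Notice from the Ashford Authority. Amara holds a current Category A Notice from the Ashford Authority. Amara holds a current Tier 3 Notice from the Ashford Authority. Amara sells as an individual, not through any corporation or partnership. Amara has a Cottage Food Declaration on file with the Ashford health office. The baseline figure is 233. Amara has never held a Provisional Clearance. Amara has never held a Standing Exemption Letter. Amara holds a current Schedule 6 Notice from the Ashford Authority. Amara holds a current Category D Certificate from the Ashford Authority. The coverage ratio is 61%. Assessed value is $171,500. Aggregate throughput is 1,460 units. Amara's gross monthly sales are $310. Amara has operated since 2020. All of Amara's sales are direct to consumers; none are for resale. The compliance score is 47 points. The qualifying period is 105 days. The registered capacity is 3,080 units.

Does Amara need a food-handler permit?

Exception (a) fails — there is no Provisional Clearance in force.
Exception (b) is satisfied on its face — the compliance score is 47 points, meeting the 36 points threshold; a current Schedule 1 Clearance is held. But applying paragraphs (f)–(g): (f) operates against (b): a current Category D Certificate is held. (g), which would lift (f), is not engaged — no sales are for resale. Exception (b) does not apply.
Exception (c) is satisfied on its face — a current Category A Notice is held; the packaged snacks are home-kitchen produced; the registered capacity is 3,080 units, meeting the 2,730 units threshold. However, paragraphs (h)–(n) must be considered: (h) is triggered — the packaged snacks contain meat. (i) would limit (h) — the reference index is 721, below the 770 limit — but (j) sets (i) aside: (j) operates — a current Tier 3 Notice is held. (k) applies (the qualifying period is 105 days, less than the 115 days limit), but yields to (l): (l) operates — a current Schedule 6 Notice is held. (m) is engaged (a current Standing Notice is held), but yields to (n): (n) is engaged — aggregate throughput is 1,460 units, under the 1,890 units limit. So (c) is unavailable.
Exception (d) requires that the seller holds a current Standing Exemption Letter from the Ashford Authority; but the Standing Exemption Letter is not current, so (d) is unavailable.
Exception (e) is satisfied on its face — a Cottage Food Declaration is on file; a current Annual Notice is held; the seller is a natural person. Turning to paragraph (o): (o) is engaged — the coverage ratio is 61%, under the 64% limit. (e) is therefore removed.
No exception displaces § 26.

Yes — Amara must hold a food-handler permit.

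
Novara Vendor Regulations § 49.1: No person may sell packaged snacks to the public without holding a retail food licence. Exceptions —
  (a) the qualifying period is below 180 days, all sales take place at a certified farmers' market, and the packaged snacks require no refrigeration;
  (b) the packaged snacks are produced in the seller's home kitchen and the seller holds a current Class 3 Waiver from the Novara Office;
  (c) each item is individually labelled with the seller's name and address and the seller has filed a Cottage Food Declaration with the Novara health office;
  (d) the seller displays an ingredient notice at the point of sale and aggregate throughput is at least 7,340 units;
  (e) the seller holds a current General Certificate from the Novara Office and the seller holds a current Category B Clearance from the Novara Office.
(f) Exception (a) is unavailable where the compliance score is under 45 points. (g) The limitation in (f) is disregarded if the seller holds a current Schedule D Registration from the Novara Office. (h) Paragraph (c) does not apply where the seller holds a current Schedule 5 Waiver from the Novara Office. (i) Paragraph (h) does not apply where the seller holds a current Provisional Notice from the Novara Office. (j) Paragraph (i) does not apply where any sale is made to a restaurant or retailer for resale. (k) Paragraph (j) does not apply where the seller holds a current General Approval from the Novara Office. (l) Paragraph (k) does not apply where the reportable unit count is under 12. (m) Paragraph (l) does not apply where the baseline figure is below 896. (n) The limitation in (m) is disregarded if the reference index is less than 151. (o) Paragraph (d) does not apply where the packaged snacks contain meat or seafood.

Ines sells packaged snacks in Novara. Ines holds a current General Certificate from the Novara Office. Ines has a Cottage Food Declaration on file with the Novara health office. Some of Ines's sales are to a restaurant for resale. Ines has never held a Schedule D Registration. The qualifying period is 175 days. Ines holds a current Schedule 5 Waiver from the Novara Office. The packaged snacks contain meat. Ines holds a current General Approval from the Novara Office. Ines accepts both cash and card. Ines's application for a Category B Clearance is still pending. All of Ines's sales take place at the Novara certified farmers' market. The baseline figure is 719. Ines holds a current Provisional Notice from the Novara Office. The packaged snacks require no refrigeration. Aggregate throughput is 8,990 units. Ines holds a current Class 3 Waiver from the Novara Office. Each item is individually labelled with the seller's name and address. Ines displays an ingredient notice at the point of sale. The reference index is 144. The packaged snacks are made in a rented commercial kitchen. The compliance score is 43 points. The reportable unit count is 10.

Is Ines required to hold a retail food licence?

Exception (a): the qualifying period is 175 days, below the 180 days limit; all sales are at a certified farmers' market; the packaged snacks are shelf-stable — every condition holds. However, paragraphs (f)–(g) must be considered: (f) is triggered — the compliance score is 43 points, under the 45 points limit. (g) is inapplicable (no current Schedule D Registration is held), so (f) stands. So (a) is unavailable.
Exception (b) fails — the packaged snacks are made in a commercial kitchen, not a home kitchen.
Exception (c): items are individually labelled; a Cottage Food Declaration is on file — every condition holds. However, paragraphs (h)–(n) must be considered: (h) is engaged — a current Schedule 5 Waiver is held. (i) is triggered (a current Provisional Notice is held), but is itself disapplied by (j): (j) operates against (i): some sales are to a restaurant for resale. (k) is triggered (a current General Approval is held), but is set aside by (l): (l) is triggered — the reportable unit count is 10, under the 12 limit. (m) would limit (l) — the baseline figure is 719, below the 896 limit — but (n) sets (m) aside: (n) operates against (m): the reference index is 144, less than the 151 limit. So (c) is unavailable.
Exception (d): an ingredient notice is displayed; aggregate throughput is 8,990 units, meeting the 7,340 units threshold — every condition holds. But: (o) is triggered — the packaged snacks contain meat. (d) is therefore removed.
Exception (e) fails — there is no Category B Clearance in force.
No exception is made out. Ines falls within the general rule.

Yes — Ines must hold a retail food licence.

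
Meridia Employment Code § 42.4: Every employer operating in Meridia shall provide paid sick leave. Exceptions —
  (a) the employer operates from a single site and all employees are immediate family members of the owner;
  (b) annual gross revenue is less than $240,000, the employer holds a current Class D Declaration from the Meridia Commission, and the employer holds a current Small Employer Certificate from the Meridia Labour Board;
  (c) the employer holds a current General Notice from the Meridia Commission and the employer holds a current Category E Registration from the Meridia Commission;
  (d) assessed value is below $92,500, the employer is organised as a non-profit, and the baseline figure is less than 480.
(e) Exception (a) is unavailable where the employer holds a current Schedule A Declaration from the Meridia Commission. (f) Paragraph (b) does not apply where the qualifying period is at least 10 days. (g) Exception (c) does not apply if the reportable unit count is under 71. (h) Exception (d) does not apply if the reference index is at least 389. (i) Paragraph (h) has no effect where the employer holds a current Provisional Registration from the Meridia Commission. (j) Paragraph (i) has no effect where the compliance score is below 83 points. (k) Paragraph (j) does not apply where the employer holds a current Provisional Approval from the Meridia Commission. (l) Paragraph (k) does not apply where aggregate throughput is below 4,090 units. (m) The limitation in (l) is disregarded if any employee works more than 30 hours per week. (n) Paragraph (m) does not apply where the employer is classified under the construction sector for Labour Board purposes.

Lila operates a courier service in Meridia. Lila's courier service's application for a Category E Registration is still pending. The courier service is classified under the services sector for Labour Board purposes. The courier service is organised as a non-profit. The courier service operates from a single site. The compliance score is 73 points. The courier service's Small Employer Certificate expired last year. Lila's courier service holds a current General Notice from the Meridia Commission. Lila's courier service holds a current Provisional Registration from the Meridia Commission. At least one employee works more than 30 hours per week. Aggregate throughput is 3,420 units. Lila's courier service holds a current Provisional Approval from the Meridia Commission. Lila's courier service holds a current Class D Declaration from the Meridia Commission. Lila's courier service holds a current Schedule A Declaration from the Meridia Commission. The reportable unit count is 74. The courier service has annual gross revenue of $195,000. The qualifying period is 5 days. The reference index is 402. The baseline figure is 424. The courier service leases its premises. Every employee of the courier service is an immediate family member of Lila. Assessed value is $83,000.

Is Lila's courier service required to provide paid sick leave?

All of (a)'s requirements are met (the employer operates from a single site; every employee is an immediate family member). But applying paragraph (e): (e) operates — a current Schedule A Declaration is held. Exception (a) does not apply.
Exception (b) does not apply: the Small Employer Certificate has expired.
Exception (c) does not apply: the Category E Registration is not current.
Exception (d): assessed value is $83,000, below the $92,500 limit; the employer is a non-profit; the baseline figure is 424, less than the 480 limit — every condition holds. As to paragraphs (h)–(n): (h) would limit (d) — the reference index is 402, meeting the 389 threshold — but (i) sets (h) aside: (i) is engaged — a current Provisional Registration is held. (j) is engaged (the compliance score is 73 points, below the 83 points limit), but is displaced by (k): (k) operates against (j): a current Provisional Approval is held. (l) would limit (k) — aggregate throughput is 3,420 units, below the 4,090 units limit — but (m) sets (l) aside: (m) operates against (l): at least one employee exceeds 30 hours/week. (n) does not operate here (the courier service is classified under the services sector), so (m) stands. So (d) applies.

No — exception (d) applies; Lila's courier service is not required to provide paid sick leave.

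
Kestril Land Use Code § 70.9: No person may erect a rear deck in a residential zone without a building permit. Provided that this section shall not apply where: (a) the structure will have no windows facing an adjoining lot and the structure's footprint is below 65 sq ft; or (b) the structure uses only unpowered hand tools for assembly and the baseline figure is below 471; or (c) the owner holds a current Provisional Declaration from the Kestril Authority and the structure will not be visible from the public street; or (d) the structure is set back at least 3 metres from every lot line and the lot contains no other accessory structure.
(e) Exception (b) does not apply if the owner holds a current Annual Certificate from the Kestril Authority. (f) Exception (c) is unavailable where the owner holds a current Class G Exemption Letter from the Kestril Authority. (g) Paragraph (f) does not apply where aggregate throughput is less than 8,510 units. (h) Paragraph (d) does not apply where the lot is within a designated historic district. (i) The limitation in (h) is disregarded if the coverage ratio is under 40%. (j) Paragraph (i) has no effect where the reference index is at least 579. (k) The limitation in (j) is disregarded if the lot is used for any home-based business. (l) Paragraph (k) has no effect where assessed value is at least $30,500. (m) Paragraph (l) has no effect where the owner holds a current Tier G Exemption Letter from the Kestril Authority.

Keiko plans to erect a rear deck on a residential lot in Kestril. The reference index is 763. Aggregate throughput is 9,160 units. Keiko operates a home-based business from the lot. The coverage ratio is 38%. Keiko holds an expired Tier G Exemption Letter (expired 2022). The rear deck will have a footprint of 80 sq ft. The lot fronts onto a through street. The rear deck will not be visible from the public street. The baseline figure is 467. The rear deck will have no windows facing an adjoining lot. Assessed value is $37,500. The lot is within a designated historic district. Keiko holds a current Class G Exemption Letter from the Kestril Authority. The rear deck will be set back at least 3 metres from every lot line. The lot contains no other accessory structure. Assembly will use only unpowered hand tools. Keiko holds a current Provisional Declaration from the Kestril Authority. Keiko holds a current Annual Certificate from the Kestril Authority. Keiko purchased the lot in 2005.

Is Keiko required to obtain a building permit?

Yes — Keiko must obtain a building permit.

Exception (a) does not apply: the structure's footprint is 80 sq ft, not below 65 sq ft.
Exception (b) is satisfied on its face — assembly uses only hand tools; the baseline figure is 467, below the 471 limit. But applying paragraph (e): (e) operates against (b): a current Annual Certificate is held. (b) is therefore removed.
Exception (c) is satisfied on its face — a current Provisional Declaration is held; the structure will not be visible from the street. However, paragraphs (f)–(g) must be considered: (f) operates against (c): a current Class G Exemption Letter is held. (g) is inapplicable (aggregate throughput is 9,160 units, not less than 8,510 units), so (f) stands. So (c) is unavailable.
All of (d)'s requirements are met (the setback is at least 3 m on every side; the lot has no other accessory structure). But: (h) applies — the lot is in a historic district. (i) is engaged (the coverage ratio is 38%, under the 40% limit), but yields to (j): (j) is engaged — the reference index is 763, meeting the 579 threshold. (k) is engaged (a home-based business operates on the lot), but is itself disapplied by (l): (l) operates against (k): assessed value is $37,500, meeting the $30,500 threshold. (m), which would lift (l), is not triggered — there is no Tier G Exemption Letter in force. So (d) is unavailable.
No exception displaces § 70.9.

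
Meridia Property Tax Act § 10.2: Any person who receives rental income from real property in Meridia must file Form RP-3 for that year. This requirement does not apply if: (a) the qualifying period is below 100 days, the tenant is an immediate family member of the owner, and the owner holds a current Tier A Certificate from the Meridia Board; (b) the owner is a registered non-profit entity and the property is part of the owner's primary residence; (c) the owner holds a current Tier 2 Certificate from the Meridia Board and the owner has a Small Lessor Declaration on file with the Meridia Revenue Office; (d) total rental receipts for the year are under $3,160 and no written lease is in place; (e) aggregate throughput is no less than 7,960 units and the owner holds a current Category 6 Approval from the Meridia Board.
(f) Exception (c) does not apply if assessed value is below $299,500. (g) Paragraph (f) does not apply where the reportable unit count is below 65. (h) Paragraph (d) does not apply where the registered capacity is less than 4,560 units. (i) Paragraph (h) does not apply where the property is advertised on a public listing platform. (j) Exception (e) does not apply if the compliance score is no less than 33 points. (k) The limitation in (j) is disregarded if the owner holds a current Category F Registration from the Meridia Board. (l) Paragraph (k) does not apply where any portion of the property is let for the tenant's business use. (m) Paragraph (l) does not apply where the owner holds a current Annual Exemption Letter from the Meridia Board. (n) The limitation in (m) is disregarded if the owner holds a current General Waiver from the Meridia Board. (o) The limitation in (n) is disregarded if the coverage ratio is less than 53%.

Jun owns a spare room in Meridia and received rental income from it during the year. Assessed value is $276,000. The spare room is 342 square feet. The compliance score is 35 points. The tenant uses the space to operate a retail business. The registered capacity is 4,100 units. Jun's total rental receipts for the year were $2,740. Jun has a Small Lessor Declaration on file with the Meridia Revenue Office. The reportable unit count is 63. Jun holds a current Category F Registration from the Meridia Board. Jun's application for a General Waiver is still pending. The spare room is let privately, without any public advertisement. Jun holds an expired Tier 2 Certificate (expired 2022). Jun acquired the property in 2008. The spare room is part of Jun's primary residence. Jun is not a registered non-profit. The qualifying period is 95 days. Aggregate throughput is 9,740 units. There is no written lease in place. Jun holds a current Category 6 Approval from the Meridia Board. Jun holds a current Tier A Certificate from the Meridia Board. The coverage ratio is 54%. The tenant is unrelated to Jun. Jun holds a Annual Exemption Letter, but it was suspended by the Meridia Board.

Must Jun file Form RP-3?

Yes — Jun must file Form RP-3.

Exception (a) requires that the tenant is an immediate family member of the owner; but the tenant is unrelated to the owner, so (a) is unavailable.
Exception (b) does not apply: Jun is not a registered non-profit.
Exception (c) fails — no current Tier 2 Certificate is held.
Exception (d): total rental receipts for the year are $2,740, under the $3,160 limit; there is no written lease — every condition holds. Turning to paragraphs (h)–(i): (h) applies — the registered capacity is 4,100 units, less than the 4,560 units limit. (i) is not engaged (the property is let privately without advertisement), so (h) stands. So (d) is unavailable.
Exception (e)'s conditions are all satisfied: aggregate throughput is 9,740 units, meeting the 7,960 units threshold; a current Category 6 Approval is held. But: (j) operates against (e): the compliance score is 35 points, meeting the 33 points threshold. (k) is engaged (a current Category F Registration is held), but is set aside by (l): (l) operates against (k): the space is let for business use. (m), which would lift (l), does not operate here — the Annual Exemption Letter is not current. Exception (e) does not apply.
None of the exceptions is available; § 10.2 applies in full.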